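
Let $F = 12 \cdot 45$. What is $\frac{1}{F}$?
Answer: $\frac{1}{540} \approx 0.0018519$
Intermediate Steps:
$F = 540$
$\frac{1}{F} = \frac{1}{540}$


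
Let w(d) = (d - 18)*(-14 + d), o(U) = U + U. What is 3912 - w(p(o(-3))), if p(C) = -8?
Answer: 3340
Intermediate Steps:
o(U) = 2*U
w(d) = (-18 + d)*(-14 + d)
3912 - w(p(o(-3))) = 3912 - (252 + (-8)² - 32*(-8)) = 3912 - (252 + 64 + 256) = 3912 - 1*572 = 3912 - 572 = 3340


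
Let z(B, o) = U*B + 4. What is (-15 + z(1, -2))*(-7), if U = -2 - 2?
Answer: 105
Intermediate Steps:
U = -4
z(B, o) = 4 - 4*B (z(B, o) = -4*B + 4 = 4 - 4*B)
(-15 + z(1, -2))*(-7) = (-15 + (4 - 4*1))*(-7) = (-15 + (4 - 4))*(-7) = (-15 + 0)*(-7) = -15*(-7) = 105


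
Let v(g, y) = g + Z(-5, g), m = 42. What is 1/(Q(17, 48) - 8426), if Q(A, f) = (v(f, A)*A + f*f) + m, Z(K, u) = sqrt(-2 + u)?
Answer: -2632/13848201 - 17*sqrt(46)/27696402 ≈ -0.00019422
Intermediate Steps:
v(g, y) = g + sqrt(-2 + g)
Q(A, f) = 42 + f**2 + A*(f + sqrt(-2 + f)) (Q(A, f) = ((f + sqrt(-2 + f))*A + f*f) + 42 = (A*(f + sqrt(-2 + f)) + f**2) + 42 = (f**2 + A*(f + sqrt(-2 + f))) + 42 = 42 + f**2 + A*(f + sqrt(-2 + f)))
1/(Q(17, 48) - 8426) = 1/((42 + 48**2 + 17*(48 + sqrt(-2 + 48))) - 8426) = 1/((42 + 2304 + 17*(48 + sqrt(46))) - 8426) = 1/((42 + 2304 + (816 + 17*sqrt(46))) - 8426) = 1/((3162 + 17*sqrt(46)) - 8426) = 1/(-5264 + 17*sqrt(46))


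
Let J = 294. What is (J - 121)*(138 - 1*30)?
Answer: 18684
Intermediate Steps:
(J - 121)*(138 - 1*30) = (294 - 121)*(138 - 1*30) = 173*(138 - 30) = 173*108 = 18684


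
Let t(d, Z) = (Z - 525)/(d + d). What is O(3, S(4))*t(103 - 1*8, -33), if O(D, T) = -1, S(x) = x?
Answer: 279/95 ≈ 2.9368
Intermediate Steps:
t(d, Z) = (-525 + Z)/(2*d) (t(d, Z) = (-525 + Z)/((2*d)) = (-525 + Z)*(1/(2*d)) = (-525 + Z)/(2*d))
O(3, S(4))*t(103 - 1*8, -33) = -(-525 - 33)/(2*(103 - 1*8)) = -(-558)/(2*(103 - 8)) = -(-558)/(2*95) = -1*(-279/95) = 279/95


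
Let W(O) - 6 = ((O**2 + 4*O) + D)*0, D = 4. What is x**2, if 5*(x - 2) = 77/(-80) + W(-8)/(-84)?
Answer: 25210441/7840000 ≈ 3.2156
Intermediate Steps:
W(O) = 6 (W(O) = 6 + ((O**2 + 4*O) + 4)*0 = 6 + (4 + O**2 + 4*O)*0 = 6 + 0 = 6)
x = 5021/2800 (x = 2 + (77/(-80) + 6/(-84))/5 = 2 + (77*(-1/80) + 6*(-1/84))/5 = 2 + (-77/80 - 1/14)/5 = 2 + (1/5)*(-579/560) = 2 - 579/2800 = 5021/2800 ≈ 1.7932)
x**2 = (5021/2800)**2 = 25210441/7840000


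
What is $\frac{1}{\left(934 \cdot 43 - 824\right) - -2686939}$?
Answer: $\frac{1}{2726277} \approx 3.668 \cdot 10^{-7}$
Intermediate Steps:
$\frac{1}{\left(934 \cdot 43 - 824\right) - -2686939} = \frac{1}{\left(40162 - 824\right) + 2686939} = \frac{1}{39338 + 2686939} = \frac{1}{2726277}$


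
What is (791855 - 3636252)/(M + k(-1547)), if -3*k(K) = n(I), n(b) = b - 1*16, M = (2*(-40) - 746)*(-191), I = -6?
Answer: -8533191/473320 ≈ -18.028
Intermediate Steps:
M = 157766 (M = (-80 - 746)*(-191) = -826*(-191) = 157766)
n(b) = -16 + b (n(b) = b - 16 = -16 + b)
k(K) = 22/3 (k(K) = -(-16 - 6)/3 = -⅓*(-22) = 22/3)
(791855 - 3636252)/(M + k(-1547)) = (791855 - 3636252)/(157766 + 22/3) = -2844397/473320/3 = -2844397*3/473320 = -8533191/473320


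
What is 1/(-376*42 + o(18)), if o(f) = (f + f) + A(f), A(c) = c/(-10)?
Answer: -5/78789 ≈ -6.3461e-5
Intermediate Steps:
A(c) = -c/10 (A(c) = c*(-1/10) = -c/10)
o(f) = 19*f/10 (o(f) = (f + f) - f/10 = 2*f - f/10 = 19*f/10)
1/(-376*42 + o(18)) = 1/(-376*42 + (19/10)*18) = 1/(-15792 + 171/5) = 1/(-78789/5) = -5/78789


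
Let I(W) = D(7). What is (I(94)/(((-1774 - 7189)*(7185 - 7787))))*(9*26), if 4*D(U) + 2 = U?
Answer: 585/10791452 ≈ 5.4210e-5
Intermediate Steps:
D(U) = -1/2 + U/4
I(W) = 5/4 (I(W) = -1/2 + (1/4)*7 = -1/2 + 7/4 = 5/4)
(I(94)/(((-1774 - 7189)*(7185 - 7787))))*(9*26) = (5/(4*(((-1774 - 7189)*(7185 - 7787)))))*(9*26) = (5/(4*((-8963*(-602)))))*234 = ((5/4)/5395726)*234 = ((5/4)*(1/5395726))*234 = (5/21582904)*234 = 585/10791452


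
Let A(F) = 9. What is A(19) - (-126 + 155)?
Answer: -20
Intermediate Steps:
A(19) - (-126 + 155) = 9 - (-126 + 155) = 9 - 1*29 = 9 - 29 = -20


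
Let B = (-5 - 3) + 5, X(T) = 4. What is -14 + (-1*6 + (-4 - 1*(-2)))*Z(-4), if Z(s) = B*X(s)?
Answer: 82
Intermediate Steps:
B = -3 (B = -8 + 5 = -3)
Z(s) = -12 (Z(s) = -3*4 = -12)
-14 + (-1*6 + (-4 - 1*(-2)))*Z(-4) = -14 + (-1*6 + (-4 - 1*(-2)))*(-12) = -14 + (-6 + (-4 + 2))*(-12) = -14 + (-6 - 2)*(-12) = -14 - 8*(-12) = -14 + 96 = 82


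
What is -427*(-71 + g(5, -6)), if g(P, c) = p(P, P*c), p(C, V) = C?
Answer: 28182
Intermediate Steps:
g(P, c) = P
-427*(-71 + g(5, -6)) = -427*(-71 + 5) = -427*(-66) = 28182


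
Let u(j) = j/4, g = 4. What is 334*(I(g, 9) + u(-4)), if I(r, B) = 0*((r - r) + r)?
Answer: -334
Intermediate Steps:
I(r, B) = 0 (I(r, B) = 0*(0 + r) = 0*r = 0)
u(j) = j/4 (u(j) = j*(1/4) = j/4)
334*(I(g, 9) + u(-4)) = 334*(0 + (1/4)*(-4)) = 334*(0 - 1) = 334*(-1) = -334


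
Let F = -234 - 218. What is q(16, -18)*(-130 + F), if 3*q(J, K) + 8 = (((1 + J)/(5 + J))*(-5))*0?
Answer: 1552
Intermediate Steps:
q(J, K) = -8/3 (q(J, K) = -8/3 + ((((1 + J)/(5 + J))*(-5))*0)/3 = -8/3 + (-5*(1 + J)/(5 + J)*0)/3 = -8/3 + (⅓)*0 = -8/3 + 0 = -8/3)
F = -452
q(16, -18)*(-130 + F) = -8*(-130 - 452)/3 = -8/3*(-582) = 1552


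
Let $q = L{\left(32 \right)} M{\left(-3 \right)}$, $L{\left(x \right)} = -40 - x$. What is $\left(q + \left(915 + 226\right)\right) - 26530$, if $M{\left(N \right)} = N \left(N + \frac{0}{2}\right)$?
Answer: $-26037$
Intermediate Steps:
$M{\left(N \right)} = N^{2}$ ($M{\left(N \right)} = N \left(N + 0 \cdot \frac{1}{2}\right) = N \left(N + 0\right) = N N = N^{2}$)
$q = -648$ ($q = \left(-40 - 32\right) \left(-3\right)^{2} = \left(-40 - 32\right) 9 = \left(-72\right) 9 = -648$)
$\left(q + \left(915 + 226\right)\right) - 26530 = \left(-648 + \left(915 + 226\right)\right) - 26530 = \left(-648 + 1141\right) - 26530 = 493 - 26530 = -26037$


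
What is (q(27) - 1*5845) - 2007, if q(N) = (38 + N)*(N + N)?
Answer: -4342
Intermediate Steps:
q(N) = 2*N*(38 + N) (q(N) = (38 + N)*(2*N) = 2*N*(38 + N))
(q(27) - 1*5845) - 2007 = (2*27*(38 + 27) - 1*5845) - 2007 = (2*27*65 - 5845) - 2007 = (3510 - 5845) - 2007 = -2335 - 2007 = -4342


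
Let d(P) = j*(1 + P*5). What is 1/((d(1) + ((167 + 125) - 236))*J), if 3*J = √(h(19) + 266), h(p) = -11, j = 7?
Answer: √255/8330 ≈ 0.0019170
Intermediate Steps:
d(P) = 7 + 35*P (d(P) = 7*(1 + P*5) = 7*(1 + 5*P) = 7 + 35*P)
J = √255/3 (J = √(-11 + 266)/3 = √255/3 ≈ 5.3229)
1/((d(1) + ((167 + 125) - 236))*J) = 1/(((7 + 35*1) + ((167 + 125) - 236))*((√255/3))) = (√255/85)/((7 + 35) + (292 - 236)) = (√255/85)/(42 + 56) = (√255/85)/98 = √255/8330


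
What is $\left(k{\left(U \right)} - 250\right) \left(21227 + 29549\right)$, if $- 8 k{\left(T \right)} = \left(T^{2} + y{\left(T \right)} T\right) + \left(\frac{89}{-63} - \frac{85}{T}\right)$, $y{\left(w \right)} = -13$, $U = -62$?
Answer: $- \frac{164861655739}{3906} \approx -4.2207 \cdot 10^{7}$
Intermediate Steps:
$k{\left(T \right)} = \frac{89}{504} - \frac{T^{2}}{8} + \frac{13 T}{8} + \frac{85}{8 T}$ ($k{\left(T \right)} = - \frac{\left(T^{2} - 13 T\right) + \left(\frac{89}{-63} - \frac{85}{T}\right)}{8} = - \frac{\left(T^{2} - 13 T\right) + \left(89 \left(- \frac{1}{63}\right) - \frac{85}{T}\right)}{8} = - \frac{\left(T^{2} - 13 T\right) - \left(\frac{89}{63} + \frac{85}{T}\right)}{8} = - \frac{- \frac{89}{63} + T^{2} - \frac{85}{T} - 13 T}{8} = \frac{89}{504} - \frac{T^{2}}{8} + \frac{13 T}{8} + \frac{85}{8 T}$)
$\left(k{\left(U \right)} - 250\right) \left(21227 + 29549\right) = \left(\frac{5355 - - 62 \left(-89 - -50778 + 63 \left(-62\right)^{2}\right)}{504 \left(-62\right)} - 250\right) \left(21227 + 29549\right) = \left(\frac{1}{504} \left(- \frac{1}{62}\right) \left(5355 - - 62 \left(-89 + 50778 + 63 \cdot 3844\right)\right) - 250\right) 50776 = \left(\frac{1}{504} \left(- \frac{1}{62}\right) \left(5355 - - 62 \left(-89 + 50778 + 242172\right)\right) - 250\right) 50776 = \left(\frac{1}{504} \left(- \frac{1}{62}\right) \left(5355 - \left(-62\right) 292861\right) - 250\right) 50776 = \left(\frac{1}{504} \left(- \frac{1}{62}\right) \left(5355 + 18157382\right) - 250\right) 50776 = \left(\frac{1}{504} \left(- \frac{1}{62}\right) 18162737 - 250\right) 50776 = \left(- \frac{18162737}{31248} - 250\right) 50776 = \left(- \frac{25974737}{31248}\right) 50776 = - \frac{164861655739}{3906}$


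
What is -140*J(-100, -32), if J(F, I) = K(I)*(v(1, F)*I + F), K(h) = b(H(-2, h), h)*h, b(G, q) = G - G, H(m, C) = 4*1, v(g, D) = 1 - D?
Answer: 0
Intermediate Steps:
H(m, C) = 4
b(G, q) = 0
K(h) = 0 (K(h) = 0*h = 0)
J(F, I) = 0 (J(F, I) = 0*((1 - F)*I + F) = 0*(I*(1 - F) + F) = 0*(F + I*(1 - F)) = 0)
-140*J(-100, -32) = -140*0 = 0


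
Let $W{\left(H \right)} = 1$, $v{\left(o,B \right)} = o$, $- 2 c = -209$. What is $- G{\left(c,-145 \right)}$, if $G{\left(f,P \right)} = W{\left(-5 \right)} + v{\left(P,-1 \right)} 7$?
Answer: $1014$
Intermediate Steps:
$c = \frac{209}{2}$ ($c = \left(- \frac{1}{2}\right) \left(-209\right) = \frac{209}{2} \approx 104.5$)
$G{\left(f,P \right)} = 1 + 7 P$ ($G{\left(f,P \right)} = 1 + P 7 = 1 + 7 P$)
$- G{\left(c,-145 \right)} = - (1 + 7 \left(-145\right)) = - (1 - 1015) = \left(-1\right) \left(-1014\right) = 1014$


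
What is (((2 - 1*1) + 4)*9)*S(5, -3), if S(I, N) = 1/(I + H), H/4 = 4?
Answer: 15/7 ≈ 2.1429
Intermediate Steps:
H = 16 (H = 4*4 = 16)
S(I, N) = 1/(16 + I) (S(I, N) = 1/(I + 16) = 1/(16 + I))
(((2 - 1*1) + 4)*9)*S(5, -3) = (((2 - 1*1) + 4)*9)/(16 + 5) = (((2 - 1) + 4)*9)/21 = ((1 + 4)*9)*(1/21) = (5*9)*(1/21) = 45*(1/21) = 15/7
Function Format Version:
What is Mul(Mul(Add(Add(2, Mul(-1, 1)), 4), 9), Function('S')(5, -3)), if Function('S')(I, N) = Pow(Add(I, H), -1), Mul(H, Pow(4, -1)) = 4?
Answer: Rational(15, 7) ≈ 2.1429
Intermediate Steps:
H = 16 (H = Mul(4, 4) = 16)
Function('S')(I, N) = Pow(Add(16, I), -1) (Function('S')(I, N) = Pow(Add(I, 16), -1) = Pow(Add(16, I), -1))
Mul(Mul(Add(Add(2, Mul(-1, 1)), 4), 9), Function('S')(5, -3)) = Mul(Mul(Add(Add(2, Mul(-1, 1)), 4), 9), Pow(Add(16, 5), -1)) = Mul(Mul(Add(Add(2, -1), 4), 9), Pow(21, -1)) = Mul(Mul(Add(1, 4), 9), Rational(1, 21)) = Mul(Mul(5, 9), Rational(1, 21)) = Mul(45, Rational(1, 21)) = Rational(15, 7)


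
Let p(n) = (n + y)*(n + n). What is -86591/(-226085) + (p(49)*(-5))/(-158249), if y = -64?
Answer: 1720173487/5111103595 ≈ 0.33656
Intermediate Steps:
p(n) = 2*n*(-64 + n) (p(n) = (n - 64)*(n + n) = (-64 + n)*(2*n) = 2*n*(-64 + n))
-86591/(-226085) + (p(49)*(-5))/(-158249) = -86591/(-226085) + ((2*49*(-64 + 49))*(-5))/(-158249) = -86591*(-1/226085) + ((2*49*(-15))*(-5))*(-1/158249) = 86591/226085 - 1470*(-5)*(-1/158249) = 86591/226085 + 7350*(-1/158249) = 86591/226085 - 1050/22607 = 1720173487/5111103595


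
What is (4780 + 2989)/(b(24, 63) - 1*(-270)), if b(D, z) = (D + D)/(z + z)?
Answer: 9597/334 ≈ 28.734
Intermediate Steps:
b(D, z) = D/z (b(D, z) = (2*D)/((2*z)) = (2*D)*(1/(2*z)) = D/z)
(4780 + 2989)/(b(24, 63) - 1*(-270)) = (4780 + 2989)/(24/63 - 1*(-270)) = 7769/(24*(1/63) + 270) = 7769/(8/21 + 270) = 7769/(5678/21) = 7769*(21/5678) = 9597/334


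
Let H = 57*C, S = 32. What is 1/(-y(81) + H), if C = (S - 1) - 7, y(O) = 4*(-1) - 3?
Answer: 1/1375 ≈ 0.00072727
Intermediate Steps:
y(O) = -7 (y(O) = -4 - 3 = -7)
C = 24 (C = (32 - 1) - 7 = 31 - 7 = 24)
H = 1368 (H = 57*24 = 1368)
1/(-y(81) + H) = 1/(-1*(-7) + 1368) = 1/(7 + 1368) = 1/1375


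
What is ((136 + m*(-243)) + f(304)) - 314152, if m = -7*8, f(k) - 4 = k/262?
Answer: -39352772/131 ≈ -3.0040e+5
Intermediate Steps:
f(k) = 4 + k/262
m = -56
((136 + m*(-243)) + f(304)) - 314152 = ((136 - 56*(-243)) + (4 + (1/262)*304)) - 314152 = ((136 + 13608) + (4 + 152/131)) - 314152 = (13744 + 676/131) - 314152 = 1801140/131 - 314152 = -39352772/131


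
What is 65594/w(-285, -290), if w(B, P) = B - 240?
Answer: -65594/525 ≈ -124.94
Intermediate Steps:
w(B, P) = -240 + B
65594/w(-285, -290) = 65594/(-240 - 285) = 65594/(-525) = 65594*(-1/525) = -65594/525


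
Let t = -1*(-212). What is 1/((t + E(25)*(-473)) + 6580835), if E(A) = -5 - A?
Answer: 1/6595237 ≈ 1.5162e-7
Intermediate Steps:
t = 212
1/((t + E(25)*(-473)) + 6580835) = 1/((212 + (-5 - 1*25)*(-473)) + 6580835) = 1/((212 + (-5 - 25)*(-473)) + 6580835) = 1/((212 - 30*(-473)) + 6580835) = 1/((212 + 14190) + 6580835) = 1/(14402 + 6580835) = 1/6595237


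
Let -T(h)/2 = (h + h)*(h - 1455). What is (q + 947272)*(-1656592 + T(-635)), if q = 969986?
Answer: -13354070083536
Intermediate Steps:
T(h) = -4*h*(-1455 + h) (T(h) = -2*(h + h)*(h - 1455) = -2*2*h*(-1455 + h) = -4*h*(-1455 + h))
(q + 947272)*(-1656592 + T(-635)) = (969986 + 947272)*(-1656592 + 4*(-635)*(1455 - 1*(-635))) = 1917258*(-1656592 + 4*(-635)*(1455 + 635)) = 1917258*(-1656592 + 4*(-635)*2090) = 1917258*(-1656592 - 5308600) = 1917258*(-6965192) = -13354070083536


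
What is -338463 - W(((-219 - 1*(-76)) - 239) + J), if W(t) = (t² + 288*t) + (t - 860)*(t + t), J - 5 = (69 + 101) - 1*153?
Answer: -1242783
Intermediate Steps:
J = 22 (J = 5 + ((69 + 101) - 1*153) = 5 + (170 - 153) = 5 + 17 = 22)
W(t) = t² + 288*t + 2*t*(-860 + t) (W(t) = (t² + 288*t) + (-860 + t)*(2*t) = (t² + 288*t) + 2*t*(-860 + t) = t² + 288*t + 2*t*(-860 + t))
-338463 - W(((-219 - 1*(-76)) - 239) + J) = -338463 - (((-219 - 1*(-76)) - 239) + 22)*(-1432 + 3*(((-219 - 1*(-76)) - 239) + 22)) = -338463 - (((-219 + 76) - 239) + 22)*(-1432 + 3*(((-219 + 76) - 239) + 22)) = -338463 - ((-143 - 239) + 22)*(-1432 + 3*((-143 - 239) + 22)) = -338463 - (-382 + 22)*(-1432 + 3*(-382 + 22)) = -338463 - (-360)*(-1432 + 3*(-360)) = -338463 - (-360)*(-1432 - 1080) = -338463 - (-360)*(-2512) = -338463 - 1*904320 = -338463 - 904320 = -1242783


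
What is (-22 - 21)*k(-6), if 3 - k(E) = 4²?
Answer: 559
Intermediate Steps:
k(E) = -13 (k(E) = 3 - 1*4² = 3 - 1*16 = 3 - 16 = -13)
(-22 - 21)*k(-6) = (-22 - 21)*(-13) = -43*(-13) = 559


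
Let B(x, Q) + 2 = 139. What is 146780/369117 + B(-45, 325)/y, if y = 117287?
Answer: 17265954889/43292625579 ≈ 0.39882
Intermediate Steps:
B(x, Q) = 137 (B(x, Q) = -2 + 139 = 137)
146780/369117 + B(-45, 325)/y = 146780/369117 + 137/117287 = 17265954889/43292625579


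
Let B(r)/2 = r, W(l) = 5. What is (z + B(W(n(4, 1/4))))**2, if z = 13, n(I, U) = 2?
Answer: 529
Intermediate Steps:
B(r) = 2*r
(z + B(W(n(4, 1/4))))**2 = (13 + 2*5)**2 = (13 + 10)**2 = 23**2 = 529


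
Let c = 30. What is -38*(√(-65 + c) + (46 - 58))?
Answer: 456 - 38*I*√35 ≈ 456.0 - 224.81*I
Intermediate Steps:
-38*(√(-65 + c) + (46 - 58)) = -38*(√(-65 + 30) + (46 - 58)) = -38*(√(-35) - 12) = -38*(I*√35 - 12) = -38*(-12 + I*√35) = 456 - 38*I*√35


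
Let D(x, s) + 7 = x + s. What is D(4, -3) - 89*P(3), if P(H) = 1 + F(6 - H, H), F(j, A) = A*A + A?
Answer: -1163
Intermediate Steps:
D(x, s) = -7 + s + x (D(x, s) = -7 + (x + s) = -7 + (s + x) = -7 + s + x)
F(j, A) = A + A² (F(j, A) = A² + A = A + A²)
P(H) = 1 + H*(1 + H)
D(4, -3) - 89*P(3) = (-7 - 3 + 4) - 89*(1 + 3*(1 + 3)) = -6 - 89*(1 + 3*4) = -6 - 89*(1 + 12) = -6 - 89*13 = -6 - 1157 = -1163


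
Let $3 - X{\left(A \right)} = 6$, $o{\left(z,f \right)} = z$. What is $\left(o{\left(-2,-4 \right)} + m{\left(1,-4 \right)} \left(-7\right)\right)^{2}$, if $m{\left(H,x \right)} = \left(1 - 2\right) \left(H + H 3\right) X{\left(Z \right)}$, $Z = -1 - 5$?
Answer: $7396$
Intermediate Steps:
$Z = -6$ ($Z = -1 - 5 = -6$)
$X{\left(A \right)} = -3$ ($X{\left(A \right)} = 3 - 6 = -3$)
$m{\left(H,x \right)} = 12 H$ ($m{\left(H,x \right)} = \left(1 - 2\right) \left(H + H 3\right) \left(-3\right) = - (H + 3 H) \left(-3\right) = - 4 H \left(-3\right) = 12 H$)
$\left(o{\left(-2,-4 \right)} + m{\left(1,-4 \right)} \left(-7\right)\right)^{2} = \left(-2 + 12 \cdot 1 \left(-7\right)\right)^{2} = \left(-2 + 12 \left(-7\right)\right)^{2} = \left(-2 - 84\right)^{2} = \left(-86\right)^{2} = 7396$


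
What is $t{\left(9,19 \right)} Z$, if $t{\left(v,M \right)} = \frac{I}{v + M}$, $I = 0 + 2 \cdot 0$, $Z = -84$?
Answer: $0$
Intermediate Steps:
$I = 0$ ($I = 0 + 0 = 0$)
$t{\left(v,M \right)} = 0$ ($t{\left(v,M \right)} = \frac{0}{v + M} = \frac{0}{M + v} = 0$)
$t{\left(9,19 \right)} Z = 0 \left(-84\right) = 0$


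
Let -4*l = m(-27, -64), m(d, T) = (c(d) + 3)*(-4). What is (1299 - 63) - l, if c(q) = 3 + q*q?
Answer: 501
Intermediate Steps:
c(q) = 3 + q²
m(d, T) = -24 - 4*d² (m(d, T) = ((3 + d²) + 3)*(-4) = (6 + d²)*(-4) = -24 - 4*d²)
l = 735 (l = -(-24 - 4*(-27)²)/4 = -(-24 - 4*729)/4 = -(-24 - 2916)/4 = -¼*(-2940) = 735)
(1299 - 63) - l = (1299 - 63) - 1*735 = 1236 - 735 = 501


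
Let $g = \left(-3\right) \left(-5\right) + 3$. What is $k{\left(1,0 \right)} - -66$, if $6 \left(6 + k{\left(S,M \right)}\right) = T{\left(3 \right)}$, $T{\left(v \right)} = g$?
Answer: $63$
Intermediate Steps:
$g = 18$ ($g = 15 + 3 = 18$)
$T{\left(v \right)} = 18$
$k{\left(S,M \right)} = -3$ ($k{\left(S,M \right)} = -6 + \frac{1}{6} \cdot 18 = -6 + 3 = -3$)
$k{\left(1,0 \right)} - -66 = -3 - -66 = -3 + 66 = 63$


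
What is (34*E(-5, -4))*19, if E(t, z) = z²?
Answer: 10336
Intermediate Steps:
(34*E(-5, -4))*19 = (34*(-4)²)*19 = (34*16)*19 = 544*19 = 10336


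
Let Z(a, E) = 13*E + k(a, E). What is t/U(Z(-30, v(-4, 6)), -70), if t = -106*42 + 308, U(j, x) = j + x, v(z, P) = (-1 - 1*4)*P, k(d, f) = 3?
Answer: 4144/457 ≈ 9.0678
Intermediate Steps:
v(z, P) = -5*P (v(z, P) = (-1 - 4)*P = -5*P)
Z(a, E) = 3 + 13*E (Z(a, E) = 13*E + 3 = 3 + 13*E)
t = -4144 (t = -4452 + 308 = -4144)
t/U(Z(-30, v(-4, 6)), -70) = -4144/((3 + 13*(-5*6)) - 70) = -4144/((3 + 13*(-30)) - 70) = -4144/((3 - 390) - 70) = -4144/(-387 - 70) = -4144/(-457) = -4144*(-1/457) = 4144/457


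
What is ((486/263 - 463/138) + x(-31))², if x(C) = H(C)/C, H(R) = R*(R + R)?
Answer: 5312697695041/1317254436 ≈ 4033.2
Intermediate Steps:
H(R) = 2*R² (H(R) = R*(2*R) = 2*R²)
x(C) = 2*C (x(C) = (2*C²)/C = 2*C)
((486/263 - 463/138) + x(-31))² = ((486/263 - 463/138) + 2*(-31))² = ((486*(1/263) - 463*1/138) - 62)² = ((486/263 - 463/138) - 62)² = (-54701/36294 - 62)² = (-2304929/36294)² = 5312697695041/1317254436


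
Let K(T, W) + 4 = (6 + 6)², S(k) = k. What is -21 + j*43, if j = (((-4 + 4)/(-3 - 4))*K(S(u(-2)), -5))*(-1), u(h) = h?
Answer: -21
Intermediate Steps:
K(T, W) = 140 (K(T, W) = -4 + (6 + 6)² = -4 + 12² = -4 + 144 = 140)
j = 0 (j = (((-4 + 4)/(-3 - 4))*140)*(-1) = ((0/(-7))*140)*(-1) = ((0*(-⅐))*140)*(-1) = (0*140)*(-1) = 0*(-1) = 0)
-21 + j*43 = -21 + 0*43 = -21 + 0 = -21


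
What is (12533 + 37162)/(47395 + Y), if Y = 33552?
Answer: 49695/80947 ≈ 0.61392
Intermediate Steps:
(12533 + 37162)/(47395 + Y) = (12533 + 37162)/(47395 + 33552) = 49695/80947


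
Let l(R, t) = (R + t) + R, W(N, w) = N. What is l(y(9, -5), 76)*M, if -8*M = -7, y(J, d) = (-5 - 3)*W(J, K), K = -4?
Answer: -119/2 ≈ -59.500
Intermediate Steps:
y(J, d) = -8*J (y(J, d) = (-5 - 3)*J = -8*J)
M = 7/8 (M = -⅛*(-7) = 7/8 ≈ 0.87500)
l(R, t) = t + 2*R
l(y(9, -5), 76)*M = (76 + 2*(-8*9))*(7/8) = (76 + 2*(-72))*(7/8) = (76 - 144)*(7/8) = -68*7/8 = -119/2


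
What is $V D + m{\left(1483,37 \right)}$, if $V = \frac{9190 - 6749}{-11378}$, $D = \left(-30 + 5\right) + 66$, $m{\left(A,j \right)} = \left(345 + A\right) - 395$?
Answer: $\frac{16204593}{11378} \approx 1424.2$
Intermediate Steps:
$m{\left(A,j \right)} = -50 + A$
$D = 41$ ($D = -25 + 66 = 41$)
$V = - \frac{2441}{11378}$ ($V = 2441 \left(- \frac{1}{11378}\right) = - \frac{2441}{11378} \approx -0.21454$)
$V D + m{\left(1483,37 \right)} = \left(- \frac{2441}{11378}\right) 41 + \left(-50 + 1483\right) = - \frac{100081}{11378} + 1433 = \frac{16204593}{11378}$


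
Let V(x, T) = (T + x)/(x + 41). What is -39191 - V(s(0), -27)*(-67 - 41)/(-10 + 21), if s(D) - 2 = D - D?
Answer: -18540043/473 ≈ -39197.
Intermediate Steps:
s(D) = 2 (s(D) = 2 + (D - D) = 2 + 0 = 2)
V(x, T) = (T + x)/(41 + x)
-39191 - V(s(0), -27)*(-67 - 41)/(-10 + 21) = -39191 - (-27 + 2)/(41 + 2)*(-67 - 41)/(-10 + 21) = -39191 - -25/43*(-108/11) = -39191 - (1/43)*(-25)*(-108*1/11) = -39191 - (-25)*(-108)/(43*11) = -39191 - 1*2700/473 = -39191 - 2700/473 = -18540043/473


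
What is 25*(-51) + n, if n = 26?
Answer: -1249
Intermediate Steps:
25*(-51) + n = 25*(-51) + 26 = -1275 + 26 = -1249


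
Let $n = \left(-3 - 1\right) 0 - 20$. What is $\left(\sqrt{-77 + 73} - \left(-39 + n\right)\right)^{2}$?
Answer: $3477 + 236 i \approx 3477.0 + 236.0 i$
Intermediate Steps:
$n = -20$ ($n = \left(-4\right) 0 - 20 = 0 - 20 = -20$)
$\left(\sqrt{-77 + 73} - \left(-39 + n\right)\right)^{2} = \left(\sqrt{-77 + 73} - -59\right)^{2} = \left(\sqrt{-4} + \left(39 + 20\right)\right)^{2} = \left(2 i + 59\right)^{2} = \left(59 + 2 i\right)^{2}$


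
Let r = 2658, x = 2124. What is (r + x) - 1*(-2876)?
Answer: 7658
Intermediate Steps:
(r + x) - 1*(-2876) = (2658 + 2124) - 1*(-2876) = 4782 + 2876 = 7658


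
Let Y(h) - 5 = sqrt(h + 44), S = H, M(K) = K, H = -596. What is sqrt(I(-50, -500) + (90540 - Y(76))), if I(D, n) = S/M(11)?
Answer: sqrt(10948179 - 242*sqrt(30))/11 ≈ 300.78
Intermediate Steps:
S = -596
Y(h) = 5 + sqrt(44 + h) (Y(h) = 5 + sqrt(h + 44) = 5 + sqrt(44 + h))
I(D, n) = -596/11
sqrt(I(-50, -500) + (90540 - Y(76))) = sqrt(-596/11 + (90540 - (5 + sqrt(44 + 76)))) = sqrt(-596/11 + (90540 - (5 + sqrt(120)))) = sqrt(-596/11 + (90540 - (5 + 2*sqrt(30)))) = sqrt(-596/11 + (90540 + (-5 - 2*sqrt(30)))) = sqrt(-596/11 + (90535 - 2*sqrt(30))) = sqrt(995289/11 - 2*sqrt(30))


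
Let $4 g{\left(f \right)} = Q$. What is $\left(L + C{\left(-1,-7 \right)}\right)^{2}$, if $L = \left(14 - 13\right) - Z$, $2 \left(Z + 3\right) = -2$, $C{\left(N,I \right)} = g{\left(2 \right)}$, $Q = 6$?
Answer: $\frac{169}{4} \approx 42.25$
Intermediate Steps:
$g{\left(f \right)} = \frac{3}{2}$ ($g{\left(f \right)} = \frac{1}{4} \cdot 6 = \frac{3}{2}$)
$C{\left(N,I \right)} = \frac{3}{2}$
$Z = -4$ ($Z = -3 + \frac{1}{2} \left(-2\right) = -3 - 1 = -4$)
$L = 5$ ($L = \left(14 - 13\right) - -4 = 1 + 4 = 5$)
$\left(L + C{\left(-1,-7 \right)}\right)^{2} = \left(5 + \frac{3}{2}\right)^{2} = \left(\frac{13}{2}\right)^{2} = \frac{169}{4}$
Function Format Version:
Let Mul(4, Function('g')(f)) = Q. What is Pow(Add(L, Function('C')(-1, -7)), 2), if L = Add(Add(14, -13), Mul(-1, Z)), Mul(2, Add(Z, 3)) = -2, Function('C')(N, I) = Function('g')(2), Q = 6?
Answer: Rational(169, 4) ≈ 42.250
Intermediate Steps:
Function('g')(f) = Rational(3, 2) (Function('g')(f) = Mul(Rational(1, 4), 6) = Rational(3, 2))
Function('C')(N, I) = Rational(3, 2)
Z = -4 (Z = Add(-3, Mul(Rational(1, 2), -2)) = Add(-3, -1) = -4)
L = 5 (L = Add(Add(14, -13), Mul(-1, -4)) = Add(1, 4) = 5)
Pow(Add(L, Function('C')(-1, -7)), 2) = Pow(Add(5, Rational(3, 2)), 2) = Pow(Rational(13, 2), 2) = Rational(169, 4)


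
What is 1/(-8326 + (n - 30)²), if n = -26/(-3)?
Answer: -9/70838 ≈ -0.00012705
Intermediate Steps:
n = 26/3 (n = -26*(-⅓) = 26/3 ≈ 8.6667)
1/(-8326 + (n - 30)²) = 1/(-8326 + (26/3 - 30)²) = 1/(-8326 + (-64/3)²) = 1/(-8326 + 4096/9) = 1/(-70838/9) = -9/70838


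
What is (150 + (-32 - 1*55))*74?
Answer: 4662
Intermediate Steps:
(150 + (-32 - 1*55))*74 = (150 + (-32 - 55))*74 = (150 - 87)*74 = 63*74 = 4662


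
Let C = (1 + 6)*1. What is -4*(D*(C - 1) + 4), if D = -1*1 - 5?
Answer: 128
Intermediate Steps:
C = 7 (C = 7*1 = 7)
D = -6 (D = -1 - 5 = -6)
-4*(D*(C - 1) + 4) = -4*(-6*(7 - 1) + 4) = -4*(-6*6 + 4) = -4*(-36 + 4) = -4*(-32) = 128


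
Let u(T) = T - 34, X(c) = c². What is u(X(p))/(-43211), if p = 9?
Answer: -47/43211 ≈ -0.0010877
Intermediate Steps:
u(T) = -34 + T
u(X(p))/(-43211) = (-34 + 9²)/(-43211) = (-34 + 81)*(-1/43211) = 47*(-1/43211) = -47/43211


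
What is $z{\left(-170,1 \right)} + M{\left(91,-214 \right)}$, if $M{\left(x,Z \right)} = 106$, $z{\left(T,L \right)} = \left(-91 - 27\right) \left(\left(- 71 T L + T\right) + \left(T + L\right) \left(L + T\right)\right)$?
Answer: $-4774292$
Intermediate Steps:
$z{\left(T,L \right)} = - 118 T - 118 \left(L + T\right)^{2} + 8378 L T$ ($z{\left(T,L \right)} = - 118 \left(\left(- 71 L T + T\right) + \left(L + T\right) \left(L + T\right)\right) = - 118 \left(\left(T - 71 L T\right) + \left(L + T\right)^{2}\right) = - 118 \left(T + \left(L + T\right)^{2} - 71 L T\right) = - 118 T - 118 \left(L + T\right)^{2} + 8378 L T$)
$z{\left(-170,1 \right)} + M{\left(91,-214 \right)} = \left(\left(-118\right) \left(-170\right) - 118 \left(1 - 170\right)^{2} + 8378 \cdot 1 \left(-170\right)\right) + 106 = \left(20060 - 118 \left(-169\right)^{2} - 1424260\right) + 106 = \left(20060 - 3370198 - 1424260\right) + 106 = -4774398 + 106 = -4774292$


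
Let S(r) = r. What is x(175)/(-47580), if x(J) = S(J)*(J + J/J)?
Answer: -1540/2379 ≈ -0.64733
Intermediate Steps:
x(J) = J*(1 + J) (x(J) = J*(J + J/J) = J*(J + 1) = J*(1 + J))
x(175)/(-47580) = (175*(1 + 175))/(-47580) = (175*176)*(-1/47580) = 30800*(-1/47580) = -1540/2379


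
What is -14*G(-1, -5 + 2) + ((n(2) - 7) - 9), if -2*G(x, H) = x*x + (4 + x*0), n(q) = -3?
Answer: 16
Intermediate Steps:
G(x, H) = -2 - x²/2 (G(x, H) = -(x*x + (4 + x*0))/2 = -(x² + (4 + 0))/2 = -(x² + 4)/2 = -(4 + x²)/2 = -2 - x²/2)
-14*G(-1, -5 + 2) + ((n(2) - 7) - 9) = -14*(-2 - ½*(-1)²) + ((-3 - 7) - 9) = -14*(-2 - ½*1) + (-10 - 9) = -14*(-2 - ½) - 19 = -14*(-5/2) - 19 = 35 - 19 = 16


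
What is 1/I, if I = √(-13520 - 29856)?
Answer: -I*√2711/10844 ≈ -0.0048015*I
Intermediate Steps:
I = 4*I*√2711 (I = √(-43376) = 4*I*√2711 ≈ 208.27*I)
1/I = 1/(4*I*√2711) = -I*√2711/10844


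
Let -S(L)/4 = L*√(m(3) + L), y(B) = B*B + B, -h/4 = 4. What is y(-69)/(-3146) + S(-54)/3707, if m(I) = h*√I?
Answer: -2346/1573 + 216*I*√(54 + 16*√3)/3707 ≈ -1.4914 + 0.52672*I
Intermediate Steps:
h = -16 (h = -4*4 = -16)
y(B) = B + B² (y(B) = B² + B = B + B²)
m(I) = -16*√I
S(L) = -4*L*√(L - 16*√3) (S(L) = -4*L*√(-16*√3 + L) = -4*L*√(L - 16*√3))
y(-69)/(-3146) + S(-54)/3707 = -69*(1 - 69)/(-3146) - 4*(-54)*√(-54 - 16*√3)/3707 = -69*(-68)*(-1/3146) + (216*√(-54 - 16*√3))*(1/3707) = 4692*(-1/3146) + 216*√(-54 - 16*√3)/3707 = -2346/1573 + 216*√(-54 - 16*√3)/3707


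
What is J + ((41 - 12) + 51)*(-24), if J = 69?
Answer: -1851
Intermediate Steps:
J + ((41 - 12) + 51)*(-24) = 69 + ((41 - 12) + 51)*(-24) = 69 + (29 + 51)*(-24) = 69 + 80*(-24) = 69 - 1920 = -1851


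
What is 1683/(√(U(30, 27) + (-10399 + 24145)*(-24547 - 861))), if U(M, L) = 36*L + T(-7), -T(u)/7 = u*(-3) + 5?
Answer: -1683*I*√349257578/349257578 ≈ -0.090056*I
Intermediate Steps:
T(u) = -35 + 21*u (T(u) = -7*(u*(-3) + 5) = -7*(-3*u + 5) = -7*(5 - 3*u) = -35 + 21*u)
U(M, L) = -182 + 36*L (U(M, L) = 36*L + (-35 + 21*(-7)) = 36*L + (-35 - 147) = 36*L - 182 = -182 + 36*L)
1683/(√(U(30, 27) + (-10399 + 24145)*(-24547 - 861))) = 1683/(√((-182 + 36*27) + (-10399 + 24145)*(-24547 - 861))) = 1683/(√((-182 + 972) + 13746*(-25408))) = 1683/(√(790 - 349258368)) = 1683/(√(-349257578)) = 1683/((I*√349257578)) = 1683*(-I*√349257578/349257578) = -1683*I*√349257578/349257578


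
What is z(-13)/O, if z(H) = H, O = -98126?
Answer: 13/98126 ≈ 0.00013248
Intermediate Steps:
z(-13)/O = -13/(-98126) = -13*(-1/98126) = 13/98126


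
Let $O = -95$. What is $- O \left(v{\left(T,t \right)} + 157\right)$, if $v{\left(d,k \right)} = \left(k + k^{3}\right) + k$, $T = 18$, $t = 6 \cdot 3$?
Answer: $572375$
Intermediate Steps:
$t = 18$
$v{\left(d,k \right)} = k^{3} + 2 k$
$- O \left(v{\left(T,t \right)} + 157\right) = \left(-1\right) \left(-95\right) \left(18 \left(2 + 18^{2}\right) + 157\right) = 95 \left(18 \left(2 + 324\right) + 157\right) = 95 \left(18 \cdot 326 + 157\right) = 95 \left(5868 + 157\right) = 95 \cdot 6025 = 572375$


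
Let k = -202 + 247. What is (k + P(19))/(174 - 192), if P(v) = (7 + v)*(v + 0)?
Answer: -539/18 ≈ -29.944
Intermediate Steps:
k = 45
P(v) = v*(7 + v) (P(v) = (7 + v)*v = v*(7 + v))
(k + P(19))/(174 - 192) = (45 + 19*(7 + 19))/(174 - 192) = (45 + 19*26)/(-18) = (45 + 494)*(-1/18) = 539*(-1/18) = -539/18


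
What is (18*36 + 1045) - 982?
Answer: 711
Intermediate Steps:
(18*36 + 1045) - 982 = (648 + 1045) - 982 = 1693 - 982 = 711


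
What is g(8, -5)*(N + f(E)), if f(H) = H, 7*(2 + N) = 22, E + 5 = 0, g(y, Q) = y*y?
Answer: -1728/7 ≈ -246.86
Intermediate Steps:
g(y, Q) = y**2
E = -5 (E = -5 + 0 = -5)
N = 8/7 (N = -2 + (1/7)*22 = -2 + 22/7 = 8/7 ≈ 1.1429)
g(8, -5)*(N + f(E)) = 8**2*(8/7 - 5) = 64*(-27/7) = -1728/7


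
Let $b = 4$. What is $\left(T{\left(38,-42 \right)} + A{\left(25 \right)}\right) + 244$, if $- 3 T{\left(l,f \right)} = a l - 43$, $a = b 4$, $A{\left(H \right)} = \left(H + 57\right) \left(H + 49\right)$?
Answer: $\frac{18371}{3} \approx 6123.7$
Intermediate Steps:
$A{\left(H \right)} = \left(49 + H\right) \left(57 + H\right)$ ($A{\left(H \right)} = \left(57 + H\right) \left(49 + H\right) = \left(49 + H\right) \left(57 + H\right)$)
$a = 16$ ($a = 4 \cdot 4 = 16$)
$T{\left(l,f \right)} = \frac{43}{3} - \frac{16 l}{3}$ ($T{\left(l,f \right)} = - \frac{16 l - 43}{3} = - \frac{-43 + 16 l}{3} = \frac{43}{3} - \frac{16 l}{3}$)
$\left(T{\left(38,-42 \right)} + A{\left(25 \right)}\right) + 244 = \left(\left(\frac{43}{3} - \frac{608}{3}\right) + \left(2793 + 25^{2} + 106 \cdot 25\right)\right) + 244 = \left(\left(\frac{43}{3} - \frac{608}{3}\right) + \left(2793 + 625 + 2650\right)\right) + 244 = \left(- \frac{565}{3} + 6068\right) + 244 = \frac{17639}{3} + 244 = \frac{18371}{3}$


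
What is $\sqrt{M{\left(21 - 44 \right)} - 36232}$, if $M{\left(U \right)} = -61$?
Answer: $i \sqrt{36293} \approx 190.51 i$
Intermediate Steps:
$\sqrt{M{\left(21 - 44 \right)} - 36232} = \sqrt{-61 - 36232} = \sqrt{-36293} = i \sqrt{36293}$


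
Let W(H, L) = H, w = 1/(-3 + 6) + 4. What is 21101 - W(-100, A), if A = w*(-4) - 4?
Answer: 21201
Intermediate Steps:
w = 13/3 (w = 1/3 + 4 = ⅓ + 4 = 13/3 ≈ 4.3333)
A = -64/3 (A = (13/3)*(-4) - 4 = -52/3 - 4 = -64/3 ≈ -21.333)
21101 - W(-100, A) = 21101 - 1*(-100) = 21101 + 100 = 21201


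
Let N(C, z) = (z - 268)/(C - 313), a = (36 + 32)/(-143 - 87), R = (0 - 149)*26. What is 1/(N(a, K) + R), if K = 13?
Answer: -36029/139547021 ≈ -0.00025819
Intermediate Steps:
R = -3874 (R = -149*26 = -3874)
a = -34/115 (a = 68/(-230) = 68*(-1/230) = -34/115 ≈ -0.29565)
N(C, z) = (-268 + z)/(-313 + C)
1/(N(a, K) + R) = 1/((-268 + 13)/(-313 - 34/115) - 3874) = 1/(-255/(-36029/115) - 3874) = 1/(-115/36029*(-255) - 3874) = 1/(29325/36029 - 3874) = 1/(-139547021/36029) = -36029/139547021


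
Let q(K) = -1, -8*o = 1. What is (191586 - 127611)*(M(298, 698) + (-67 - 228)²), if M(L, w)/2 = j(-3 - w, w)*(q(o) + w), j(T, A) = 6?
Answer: 6102511275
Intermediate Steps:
o = -⅛ (o = -⅛*1 = -⅛ ≈ -0.12500)
M(L, w) = -12 + 12*w (M(L, w) = 2*(6*(-1 + w)) = 2*(-6 + 6*w) = -12 + 12*w)
(191586 - 127611)*(M(298, 698) + (-67 - 228)²) = (191586 - 127611)*((-12 + 12*698) + (-67 - 228)²) = 63975*((-12 + 8376) + (-295)²) = 63975*(8364 + 87025) = 63975*95389 = 6102511275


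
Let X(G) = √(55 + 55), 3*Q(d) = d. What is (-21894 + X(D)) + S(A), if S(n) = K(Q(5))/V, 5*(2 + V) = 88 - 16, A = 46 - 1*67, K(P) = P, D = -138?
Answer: -4072259/186 + √110 ≈ -21883.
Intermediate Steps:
Q(d) = d/3
X(G) = √110
A = -21 (A = 46 - 67 = -21)
V = 62/5 (V = -2 + (88 - 16)/5 = -2 + (⅕)*72 = -2 + 72/5 = 62/5 ≈ 12.400)
S(n) = 25/186 (S(n) = ((⅓)*5)/(62/5) = (5/3)*(5/62) = 25/186)
(-21894 + X(D)) + S(A) = (-21894 + √110) + 25/186 = -4072259/186 + √110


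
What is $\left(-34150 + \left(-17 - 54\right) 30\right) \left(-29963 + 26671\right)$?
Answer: $119433760$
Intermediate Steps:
$\left(-34150 + \left(-17 - 54\right) 30\right) \left(-29963 + 26671\right) = \left(-34150 - 2130\right) \left(-3292\right) = \left(-36280\right) \left(-3292\right) = 119433760$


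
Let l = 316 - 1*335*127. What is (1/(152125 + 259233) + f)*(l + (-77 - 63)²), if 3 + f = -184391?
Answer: 1716453709817079/411358 ≈ 4.1727e+9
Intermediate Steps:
f = -184394 (f = -3 - 184391 = -184394)
l = -42229 (l = 316 - 335*127 = 316 - 42545 = -42229)
(1/(152125 + 259233) + f)*(l + (-77 - 63)²) = (1/(152125 + 259233) - 184394)*(-42229 + (-77 - 63)²) = (1/411358 - 184394)*(-42229 + (-140)²) = (1/411358 - 184394)*(-42229 + 19600) = -75851947051/411358*(-22629) = 1716453709817079/411358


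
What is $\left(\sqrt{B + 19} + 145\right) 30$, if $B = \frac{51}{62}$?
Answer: $4350 + \frac{15 \sqrt{76198}}{31} \approx 4483.6$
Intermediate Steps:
$B = \frac{51}{62}$ ($B = 51 \cdot \frac{1}{62} = \frac{51}{62} \approx 0.82258$)
$\left(\sqrt{B + 19} + 145\right) 30 = \left(\sqrt{\frac{51}{62} + 19} + 145\right) 30 = \left(\sqrt{\frac{1229}{62}} + 145\right) 30 = \left(\frac{\sqrt{76198}}{62} + 145\right) 30 = \left(145 + \frac{\sqrt{76198}}{62}\right) 30 = 4350 + \frac{15 \sqrt{76198}}{31}$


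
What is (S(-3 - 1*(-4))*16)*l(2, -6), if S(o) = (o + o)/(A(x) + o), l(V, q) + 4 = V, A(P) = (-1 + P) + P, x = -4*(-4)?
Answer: -2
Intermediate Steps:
x = 16
A(P) = -1 + 2*P
l(V, q) = -4 + V
S(o) = 2*o/(31 + o) (S(o) = (o + o)/((-1 + 2*16) + o) = (2*o)/((-1 + 32) + o) = (2*o)/(31 + o) = 2*o/(31 + o))
(S(-3 - 1*(-4))*16)*l(2, -6) = ((2*(-3 - 1*(-4))/(31 + (-3 - 1*(-4))))*16)*(-4 + 2) = ((2*(-3 + 4)/(31 + (-3 + 4)))*16)*(-2) = ((2*1/(31 + 1))*16)*(-2) = ((2*1/32)*16)*(-2) = ((2*1*(1/32))*16)*(-2) = ((1/16)*16)*(-2) = 1*(-2) = -2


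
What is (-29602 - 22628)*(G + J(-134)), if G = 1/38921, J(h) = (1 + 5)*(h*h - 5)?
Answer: -218949477606210/38921 ≈ -5.6255e+9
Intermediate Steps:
J(h) = -30 + 6*h² (J(h) = 6*(h² - 5) = 6*(-5 + h²) = -30 + 6*h²)
G = 1/38921 ≈ 2.5693e-5
(-29602 - 22628)*(G + J(-134)) = (-29602 - 22628)*(1/38921 + (-30 + 6*(-134)²)) = -52230*(1/38921 + (-30 + 6*17956)) = -52230*(1/38921 + (-30 + 107736)) = -52230*(1/38921 + 107706) = -52230*4192025227/38921 = -218949477606210/38921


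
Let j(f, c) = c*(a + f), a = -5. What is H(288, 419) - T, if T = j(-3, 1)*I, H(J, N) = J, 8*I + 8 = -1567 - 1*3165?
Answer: -4452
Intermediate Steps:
I = -1185/2 (I = -1 + (-1567 - 1*3165)/8 = -1 + (-1567 - 3165)/8 = -1 + (⅛)*(-4732) = -1 - 1183/2 = -1185/2 ≈ -592.50)
j(f, c) = c*(-5 + f)
T = 4740 (T = (1*(-5 - 3))*(-1185/2) = (1*(-8))*(-1185/2) = -8*(-1185/2) = 4740)
H(288, 419) - T = 288 - 1*4740 = 288 - 4740 = -4452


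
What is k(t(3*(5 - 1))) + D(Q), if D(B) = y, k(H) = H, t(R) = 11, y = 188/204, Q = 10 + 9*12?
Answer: 608/51 ≈ 11.922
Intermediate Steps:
Q = 118 (Q = 10 + 108 = 118)
y = 47/51 (y = 188*(1/204) = 47/51 ≈ 0.92157)
D(B) = 47/51
k(t(3*(5 - 1))) + D(Q) = 11 + 47/51 = 608/51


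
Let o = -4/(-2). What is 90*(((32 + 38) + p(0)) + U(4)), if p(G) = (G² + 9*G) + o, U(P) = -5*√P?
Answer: 5580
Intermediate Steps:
o = 2 (o = -4*(-½) = 2)
p(G) = 2 + G² + 9*G (p(G) = (G² + 9*G) + 2 = 2 + G² + 9*G)
90*(((32 + 38) + p(0)) + U(4)) = 90*(((32 + 38) + (2 + 0² + 9*0)) - 5*√4) = 90*((70 + (2 + 0 + 0)) - 5*2) = 90*((70 + 2) - 10) = 90*(72 - 10) = 90*62 = 5580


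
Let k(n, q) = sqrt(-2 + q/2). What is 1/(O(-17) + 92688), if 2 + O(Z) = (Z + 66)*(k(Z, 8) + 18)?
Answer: 46784/4377482911 - 49*sqrt(2)/8754965822 ≈ 1.0680e-5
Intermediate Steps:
k(n, q) = sqrt(-2 + q/2) (k(n, q) = sqrt(-2 + q*(1/2)) = sqrt(-2 + q/2))
O(Z) = -2 + (18 + sqrt(2))*(66 + Z) (O(Z) = -2 + (Z + 66)*(sqrt(-8 + 2*8)/2 + 18) = -2 + (66 + Z)*(sqrt(-8 + 16)/2 + 18) = -2 + (66 + Z)*(sqrt(8)/2 + 18) = -2 + (66 + Z)*((2*sqrt(2))/2 + 18) = -2 + (66 + Z)*(sqrt(2) + 18) = -2 + (66 + Z)*(18 + sqrt(2)) = -2 + (18 + sqrt(2))*(66 + Z))
1/(O(-17) + 92688) = 1/((1186 + 18*(-17) + 66*sqrt(2) - 17*sqrt(2)) + 92688) = 1/((1186 - 306 + 66*sqrt(2) - 17*sqrt(2)) + 92688) = 1/((880 + 49*sqrt(2)) + 92688) = 1/(93568 + 49*sqrt(2))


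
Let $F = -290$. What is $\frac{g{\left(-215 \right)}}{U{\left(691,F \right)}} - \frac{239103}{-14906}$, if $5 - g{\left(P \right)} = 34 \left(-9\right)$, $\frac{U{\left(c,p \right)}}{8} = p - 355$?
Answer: $\frac{614567857}{38457480} \approx 15.98$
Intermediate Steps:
$U{\left(c,p \right)} = -2840 + 8 p$ ($U{\left(c,p \right)} = 8 \left(p - 355\right) = 8 \left(-355 + p\right) = -2840 + 8 p$)
$g{\left(P \right)} = 311$ ($g{\left(P \right)} = 5 - 34 \left(-9\right) = 5 - -306 = 5 + 306 = 311$)
$\frac{g{\left(-215 \right)}}{U{\left(691,F \right)}} - \frac{239103}{-14906} = \frac{311}{-2840 + 8 \left(-290\right)} - \frac{239103}{-14906} = \frac{311}{-2840 - 2320} - - \frac{239103}{14906} = \frac{311}{-5160} + \frac{239103}{14906} = 311 \left(- \frac{1}{5160}\right) + \frac{239103}{14906} = - \frac{311}{5160} + \frac{239103}{14906} = \frac{614567857}{38457480}$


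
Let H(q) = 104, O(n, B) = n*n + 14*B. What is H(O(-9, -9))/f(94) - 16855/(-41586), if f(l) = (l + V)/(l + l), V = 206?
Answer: 22726277/346550 ≈ 65.579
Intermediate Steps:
O(n, B) = n² + 14*B
f(l) = (206 + l)/(2*l) (f(l) = (l + 206)/(l + l) = (206 + l)/((2*l)) = (206 + l)*(1/(2*l)) = (206 + l)/(2*l))
H(O(-9, -9))/f(94) - 16855/(-41586) = 104/(((½)*(206 + 94)/94)) - 16855/(-41586) = 104/(((½)*(1/94)*300)) - 16855*(-1/41586) = 104/(75/47) + 16855/41586 = 104*(47/75) + 16855/41586 = 4888/75 + 16855/41586 = 22726277/346550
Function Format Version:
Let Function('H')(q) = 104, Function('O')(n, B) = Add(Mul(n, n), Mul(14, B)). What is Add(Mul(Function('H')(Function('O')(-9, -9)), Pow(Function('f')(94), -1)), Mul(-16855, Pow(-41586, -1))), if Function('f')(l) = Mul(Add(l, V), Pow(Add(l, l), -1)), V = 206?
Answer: Rational(22726277, 346550) ≈ 65.579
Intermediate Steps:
Function('O')(n, B) = Add(Pow(n, 2), Mul(14, B))
Function('f')(l) = Mul(Rational(1, 2), Pow(l, -1), Add(206, l)) (Function('f')(l) = Mul(Add(l, 206), Pow(Add(l, l), -1)) = Mul(Add(206, l), Pow(Mul(2, l), -1)) = Mul(Add(206, l), Mul(Rational(1, 2), Pow(l, -1))) = Mul(Rational(1, 2), Pow(l, -1), Add(206, l)))
Add(Mul(Function('H')(Function('O')(-9, -9)), Pow(Function('f')(94), -1)), Mul(-16855, Pow(-41586, -1))) = Add(Mul(104, Pow(Mul(Rational(1, 2), Pow(94, -1), Add(206, 94)), -1)), Mul(-16855, Pow(-41586, -1))) = Add(Mul(104, Pow(Mul(Rational(1, 2), Rational(1, 94), 300), -1)), Mul(-16855, Rational(-1, 41586))) = Add(Mul(104, Pow(Rational(75, 47), -1)), Rational(16855, 41586)) = Add(Mul(104, Rational(47, 75)), Rational(16855, 41586)) = Add(Rational(4888, 75), Rational(16855, 41586)) = Rational(22726277, 346550)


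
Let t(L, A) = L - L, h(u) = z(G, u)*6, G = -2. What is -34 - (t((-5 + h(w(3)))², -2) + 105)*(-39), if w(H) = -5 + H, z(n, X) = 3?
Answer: 4061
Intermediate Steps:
h(u) = 18 (h(u) = 3*6 = 18)
t(L, A) = 0
-34 - (t((-5 + h(w(3)))², -2) + 105)*(-39) = -34 - (0 + 105)*(-39) = -34 - 105*(-39) = -34 - 1*(-4095) = -34 + 4095 = 4061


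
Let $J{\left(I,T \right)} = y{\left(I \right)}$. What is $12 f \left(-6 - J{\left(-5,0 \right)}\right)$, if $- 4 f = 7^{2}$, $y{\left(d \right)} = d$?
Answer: $147$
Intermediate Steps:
$J{\left(I,T \right)} = I$
$f = - \frac{49}{4}$ ($f = - \frac{7^{2}}{4} = \left(- \frac{1}{4}\right) 49 = - \frac{49}{4} \approx -12.25$)
$12 f \left(-6 - J{\left(-5,0 \right)}\right) = 12 \left(- \frac{49}{4}\right) \left(-6 - -5\right) = - 147 \left(-6 + 5\right) = \left(-147\right) \left(-1\right) = 147$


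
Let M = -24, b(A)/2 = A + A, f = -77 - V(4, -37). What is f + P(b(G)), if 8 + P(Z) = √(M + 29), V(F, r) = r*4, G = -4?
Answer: 63 + √5 ≈ 65.236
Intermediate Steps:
V(F, r) = 4*r
f = 71 (f = -77 - 4*(-37) = -77 - 1*(-148) = -77 + 148 = 71)
b(A) = 4*A (b(A) = 2*(A + A) = 2*(2*A) = 4*A)
P(Z) = -8 + √5 (P(Z) = -8 + √(-24 + 29) = -8 + √5)
f + P(b(G)) = 71 + (-8 + √5) = 63 + √5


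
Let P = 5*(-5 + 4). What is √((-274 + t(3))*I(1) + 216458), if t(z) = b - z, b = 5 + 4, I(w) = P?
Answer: √217798 ≈ 466.69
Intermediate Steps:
P = -5 (P = 5*(-1) = -5)
I(w) = -5
b = 9
t(z) = 9 - z
√((-274 + t(3))*I(1) + 216458) = √((-274 + (9 - 1*3))*(-5) + 216458) = √((-274 + (9 - 3))*(-5) + 216458) = √((-274 + 6)*(-5) + 216458) = √(-268*(-5) + 216458) = √(1340 + 216458) = √217798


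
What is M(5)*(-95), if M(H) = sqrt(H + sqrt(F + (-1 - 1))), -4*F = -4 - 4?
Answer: -95*sqrt(5) ≈ -212.43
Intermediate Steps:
F = 2 (F = -(-4 - 4)/4 = -1/4*(-8) = 2)
M(H) = sqrt(H) (M(H) = sqrt(H + sqrt(2 + (-1 - 1))) = sqrt(H + sqrt(2 - 2)) = sqrt(H + sqrt(0)) = sqrt(H + 0) = sqrt(H))
M(5)*(-95) = sqrt(5)*(-95) = -95*sqrt(5)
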